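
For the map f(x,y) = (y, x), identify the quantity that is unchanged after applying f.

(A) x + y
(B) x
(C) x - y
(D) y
A

For f(x,y) = (y, x):
After applying f: x' = y, y' = x. So x' + y' = y + x = x + y.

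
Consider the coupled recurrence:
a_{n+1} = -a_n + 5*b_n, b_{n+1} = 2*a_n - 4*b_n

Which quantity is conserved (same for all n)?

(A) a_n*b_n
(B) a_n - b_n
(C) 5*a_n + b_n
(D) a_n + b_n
D

Replace a_n by a_{n+1} = -a_n + 5*b_n and b_n by b_{n+1} = 2*a_n - 4*b_n in each option and simplify:
(A) a_n*b_n  ->  (-a_n + 5*b_n)*(2*a_n - 4*b_n) = -2*a_n^2 + 14*a_n*b_n - 20*b_n^2   [not conserved]
(B) a_n - b_n  ->  (-a_n + 5*b_n) - (2*a_n - 4*b_n) = -3*a_n + 9*b_n   [not conserved]
(C) 5*a_n + b_n  ->  5*(-a_n + 5*b_n) + (2*a_n - 4*b_n) = -3*a_n + 21*b_n   [not conserved]
(D) a_n + b_n  ->  (-a_n + 5*b_n) + (2*a_n - 4*b_n) = a_n + b_n   [conserved]

Only (D) a_n + b_n returns to itself after one step, so it is the conserved quantity.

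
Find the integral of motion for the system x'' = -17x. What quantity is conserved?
E = (x')^2 + 17x^2

Multiply the equation by x':
x' * x'' = -17x * x'
The left side is d/dt[(x')^2/2] and the right side is d/dt[-17x^2/2], so
d/dt[(x')^2/2 + 17x^2/2] = 0, i.e. (x')^2/2 + 17x^2/2 = constant.
Multiplying by 2, the integral of motion is E = (x')^2 + 17x^2.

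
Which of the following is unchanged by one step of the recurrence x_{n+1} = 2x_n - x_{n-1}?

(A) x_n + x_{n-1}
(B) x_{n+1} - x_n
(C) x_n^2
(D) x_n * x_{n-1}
B

For the recurrence x_{n+1} = 2x_n - x_{n-1}:

If x_{n+1} = 2x_n - x_{n-1}, then:
x_{n+1} - x_n = x_n - x_{n-1}
The first difference is constant throughout the sequence.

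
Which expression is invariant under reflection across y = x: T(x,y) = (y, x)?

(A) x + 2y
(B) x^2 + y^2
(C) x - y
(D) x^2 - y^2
B

The map is reflection across y = x: T(x,y) = (y, x).
Substitute the transformed coordinates into each option and compare with the original:
(A) x + 2y  ->  (y) + 2(x) = 2x + y   [differs from x + 2y: not invariant]
(B) x^2 + y^2  ->  (y)^2 + (x)^2 = x^2 + y^2   [equals x^2 + y^2: invariant]
(C) x - y  ->  (y) - (x) = -x + y   [differs from x - y: not invariant]
(D) x^2 - y^2  ->  (y)^2 - (x)^2 = -x^2 + y^2   [differs from x^2 - y^2: not invariant]

Only option (B), x^2 + y^2, is unchanged by the transformation.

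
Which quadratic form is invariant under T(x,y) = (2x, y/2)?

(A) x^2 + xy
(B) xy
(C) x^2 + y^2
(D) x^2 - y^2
B

T multiplies x by 2 and divides y by 2.
Substitute the transformed coordinates into each option and compare with the original:
(A) x^2 + xy  ->  (2x)^2 + (2x)(y/2) = 4x^2 + xy   [differs from x^2 + xy: not invariant]
(B) xy  ->  (2x)(y/2) = xy   [equals xy: invariant]
(C) x^2 + y^2  ->  (2x)^2 + (y/2)^2 = 4x^2 + y^2/4   [differs from x^2 + y^2: not invariant]
(D) x^2 - y^2  ->  (2x)^2 - (y/2)^2 = 4x^2 - y^2/4   [differs from x^2 - y^2: not invariant]

Only option (B), xy, is unchanged by the transformation.
The factors 2 and 1/2 cancel only in the pure product xy.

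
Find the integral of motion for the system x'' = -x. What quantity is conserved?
E = (x')^2 + x^2

Multiply the equation by x':
x' * x'' = -x * x'
The left side is d/dt[(x')^2/2] and the right side is d/dt[-x^2/2], so
d/dt[(x')^2/2 + x^2/2] = 0, i.e. (x')^2/2 + x^2/2 = constant.
Multiplying by 2, the integral of motion is E = (x')^2 + x^2.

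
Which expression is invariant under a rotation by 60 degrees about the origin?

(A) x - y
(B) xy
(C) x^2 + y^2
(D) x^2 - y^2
C

A rotation by 60 degrees sends (x, y) to (x/2 - sqrt(3)y/2, sqrt(3)x/2 + y/2).
Substitute the transformed coordinates into each option and compare with the original:
(A) x - y  ->  (x/2 - sqrt(3)y/2) - (sqrt(3)x/2 + y/2) = -sqrt(3)x/2 + x/2 - sqrt(3)y/2 - y/2   [differs from x - y: not invariant]
(B) xy  ->  (x/2 - sqrt(3)y/2)(sqrt(3)x/2 + y/2) = sqrt(3)x^2/4 - xy/2 - sqrt(3)y^2/4   [differs from xy: not invariant]
(C) x^2 + y^2  ->  (x/2 - sqrt(3)y/2)^2 + (sqrt(3)x/2 + y/2)^2 = x^2 + y^2   [equals x^2 + y^2: invariant]
(D) x^2 - y^2  ->  (x/2 - sqrt(3)y/2)^2 - (sqrt(3)x/2 + y/2)^2 = -x^2/2 - sqrt(3)xy + y^2/2   [differs from x^2 - y^2: not invariant]

Only option (C), x^2 + y^2, is unchanged by the transformation.
Geometrically, x^2 + y^2 is the squared distance from the origin, which every rotation about the origin preserves.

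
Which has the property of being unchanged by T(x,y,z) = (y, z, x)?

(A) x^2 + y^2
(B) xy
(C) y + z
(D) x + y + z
D

Apply T(x,y,z) = (y, z, x) to each option, i.e. replace (x, y, z) by the transformed coordinates.
Substitute the transformed coordinates into each option and compare with the original:
(A) x^2 + y^2  ->  (y)^2 + (z)^2 = y^2 + z^2   [differs from x^2 + y^2: not invariant]
(B) xy  ->  (y)(z) = yz   [differs from xy: not invariant]
(C) y + z  ->  (z) + (x) = x + z   [differs from y + z: not invariant]
(D) x + y + z  ->  (y) + (z) + (x) = x + y + z   [equals x + y + z: invariant]

Only option (D), x + y + z, is unchanged by the transformation.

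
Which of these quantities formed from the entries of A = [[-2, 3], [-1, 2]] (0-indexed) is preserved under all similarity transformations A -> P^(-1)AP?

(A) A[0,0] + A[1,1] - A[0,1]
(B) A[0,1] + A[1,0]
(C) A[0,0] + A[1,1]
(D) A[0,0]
C

A[0,0] + A[1,1] is the trace of A. By the cyclic property of the trace, tr(P^(-1)AP) = tr(APP^(-1)) = tr(A), so it is the same for every matrix similar to A.

The other combinations are not similarity invariants. For example, take P = [[1, 2], [0, 1]] (det P = 1), so P^(-1) = [[1, -2], [0, 1]] and
B = P^(-1)AP = [[0, -1], [-1, 0]].
Evaluating each option on A and on B:
(A) A[0,0] + A[1,1] - A[0,1]: -3 for A, 1 for B -> changes
(B) A[0,1] + A[1,0]: 2 for A, -2 for B -> changes
(C) A[0,0] + A[1,1]: 0 for A, 0 for B -> unchanged
(D) A[0,0]: -2 for A, 0 for B -> changes

Only (C) A[0,0] + A[1,1] = 0 survives (and it does so for every P, not just this one), so it is the invariant.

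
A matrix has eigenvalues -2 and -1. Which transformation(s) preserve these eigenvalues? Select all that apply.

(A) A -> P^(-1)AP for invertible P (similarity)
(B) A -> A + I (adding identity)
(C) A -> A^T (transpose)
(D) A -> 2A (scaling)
A and C

Eigenvalues are preserved by:
1. Similarity transformations: A -> P^(-1)AP (same characteristic polynomial)
2. Transpose: A^T has the same eigenvalues as A

Eigenvalues are NOT preserved by:
- Adding identity: eigenvalues become -2+1, -1+1
- Scaling: eigenvalues become -4, -2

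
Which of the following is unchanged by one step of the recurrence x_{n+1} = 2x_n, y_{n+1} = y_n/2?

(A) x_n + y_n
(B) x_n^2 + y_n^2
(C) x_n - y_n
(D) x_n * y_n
D

For the recurrence x_{n+1} = 2x_n, y_{n+1} = y_n/2:

x_{n+1} * y_{n+1} = (2x_n) * (y_n/2) = x_n * y_n
The product is conserved.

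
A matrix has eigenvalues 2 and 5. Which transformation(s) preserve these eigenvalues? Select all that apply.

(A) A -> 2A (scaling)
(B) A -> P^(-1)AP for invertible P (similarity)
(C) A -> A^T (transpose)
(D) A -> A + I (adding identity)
B and C

Eigenvalues are preserved by:
1. Similarity transformations: A -> P^(-1)AP (same characteristic polynomial)
2. Transpose: A^T has the same eigenvalues as A

Eigenvalues are NOT preserved by:
- Adding identity: eigenvalues become 2+1, 5+1
- Scaling: eigenvalues become 4, 10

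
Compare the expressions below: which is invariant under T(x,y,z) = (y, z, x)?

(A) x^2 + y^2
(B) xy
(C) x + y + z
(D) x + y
C

Apply T(x,y,z) = (y, z, x) to each option, i.e. replace (x, y, z) by the transformed coordinates.
Substitute the transformed coordinates into each option and compare with the original:
(A) x^2 + y^2  ->  (y)^2 + (z)^2 = y^2 + z^2   [differs from x^2 + y^2: not invariant]
(B) xy  ->  (y)(z) = yz   [differs from xy: not invariant]
(C) x + y + z  ->  (y) + (z) + (x) = x + y + z   [equals x + y + z: invariant]
(D) x + y  ->  (y) + (z) = y + z   [differs from x + y: not invariant]

Only option (C), x + y + z, is unchanged by the transformation.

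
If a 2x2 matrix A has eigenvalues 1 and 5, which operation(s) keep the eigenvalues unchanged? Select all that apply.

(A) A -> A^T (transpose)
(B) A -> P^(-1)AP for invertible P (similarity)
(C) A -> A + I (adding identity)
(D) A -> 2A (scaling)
A and B

Eigenvalues are preserved by:
1. Similarity transformations: A -> P^(-1)AP (same characteristic polynomial)
2. Transpose: A^T has the same eigenvalues as A

Eigenvalues are NOT preserved by:
- Adding identity: eigenvalues become 1+1, 5+1
- Scaling: eigenvalues become 2, 10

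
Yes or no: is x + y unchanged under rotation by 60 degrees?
No

Applying rotation by 60 degrees: x' = x*cos(60 degrees) - y*sin(60 degrees) = x/2 - sqrt(3)y/2, y' = x*sin(60 degrees) + y*cos(60 degrees) = sqrt(3)x/2 + y/2

Substituting into x + y:
(x/2 - sqrt(3)y/2) + (sqrt(3)x/2 + y/2)
= x/2 + sqrt(3)x/2 - sqrt(3)y/2 + y/2

This differs from the original expression x + y, so it is NOT invariant.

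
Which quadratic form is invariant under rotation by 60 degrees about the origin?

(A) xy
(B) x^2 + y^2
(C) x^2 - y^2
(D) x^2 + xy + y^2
B

Rotation by 60 degrees sends (x, y) to (x/2 - sqrt(3)y/2, sqrt(3)x/2 + y/2).
Substitute the transformed coordinates into each option and compare with the original:
(A) xy  ->  (x/2 - sqrt(3)y/2)(sqrt(3)x/2 + y/2) = sqrt(3)x^2/4 - xy/2 - sqrt(3)y^2/4   [differs from xy: not invariant]
(B) x^2 + y^2  ->  (x/2 - sqrt(3)y/2)^2 + (sqrt(3)x/2 + y/2)^2 = x^2 + y^2   [equals x^2 + y^2: invariant]
(C) x^2 - y^2  ->  (x/2 - sqrt(3)y/2)^2 - (sqrt(3)x/2 + y/2)^2 = -x^2/2 - sqrt(3)xy + y^2/2   [differs from x^2 - y^2: not invariant]
(D) x^2 + xy + y^2  ->  (x/2 - sqrt(3)y/2)^2 + (x/2 - sqrt(3)y/2)(sqrt(3)x/2 + y/2) + (sqrt(3)x/2 + y/2)^2 = sqrt(3)x^2/4 + x^2 - xy/2 - sqrt(3)y^2/4 + y^2   [differs from x^2 + xy + y^2: not invariant]

Only option (B), x^2 + y^2, is unchanged by the transformation.
x^2 + y^2 is the squared distance from the origin, which rotations preserve.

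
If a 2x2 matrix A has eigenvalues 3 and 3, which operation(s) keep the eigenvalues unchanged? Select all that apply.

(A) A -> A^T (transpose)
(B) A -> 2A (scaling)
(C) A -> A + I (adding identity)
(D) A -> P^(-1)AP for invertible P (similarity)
A and D

Eigenvalues are preserved by:
1. Similarity transformations: A -> P^(-1)AP (same characteristic polynomial)
2. Transpose: A^T has the same eigenvalues as A

Eigenvalues are NOT preserved by:
- Adding identity: eigenvalues become 3+1, 3+1
- Scaling: eigenvalues become 6, 6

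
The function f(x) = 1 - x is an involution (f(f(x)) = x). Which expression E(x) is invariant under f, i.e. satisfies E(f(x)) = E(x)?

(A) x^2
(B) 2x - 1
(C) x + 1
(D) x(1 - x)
D

Replace x by f(x) = 1 - x in each option and simplify. As a quick numerical cross-check, also compare E(5) with E(f(5)) = E(-4).

(A) x^2  ->  (1 - x)^2 = (x - 1)^2; check: E(5) = 25 but E(-4) = 16.   [not invariant]
(B) 2x - 1  ->  2(1 - x) - 1 = 1 - 2x; check: E(5) = 9 but E(-4) = -9.   [not invariant]
(C) x + 1  ->  (1 - x) + 1 = 2 - x; check: E(5) = 6 but E(-4) = -3.   [not invariant]
(D) x(1 - x)  ->  (1 - x)(1 - (1 - x)), which simplifies back to x(1 - x); check: E(5) = -20, E(-4) = -20.   [invariant]

Only (D) is unchanged. E is symmetric under swapping x with f(x) = 1 - x, which is exactly what an involution does.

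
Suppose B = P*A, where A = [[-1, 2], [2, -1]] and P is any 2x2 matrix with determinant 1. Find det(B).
-3

By the multiplicative property of determinants, det(B) = det(P*A) = det(P) * det(A) = det(A),
so the determinant is invariant under multiplication by any determinant-1 matrix; we just need det(A).

det(A) = (-1)(-1) - (2)(2) = 1 - 4 = -3

Therefore det(B) = 1 * (-3) = -3.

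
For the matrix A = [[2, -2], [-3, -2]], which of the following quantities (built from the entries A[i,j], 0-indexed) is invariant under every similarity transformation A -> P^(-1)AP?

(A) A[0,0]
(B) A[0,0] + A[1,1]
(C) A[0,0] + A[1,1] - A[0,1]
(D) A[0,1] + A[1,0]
B

A[0,0] + A[1,1] is the trace of A. By the cyclic property of the trace, tr(P^(-1)AP) = tr(APP^(-1)) = tr(A), so it is the same for every matrix similar to A.

The other combinations are not similarity invariants. For example, take P = [[2, 1], [1, 1]] (det P = 1), so P^(-1) = [[1, -1], [-1, 2]] and
B = P^(-1)AP = [[10, 5], [-18, -10]].
Evaluating each option on A and on B:
(A) A[0,0]: 2 for A, 10 for B -> changes
(B) A[0,0] + A[1,1]: 0 for A, 0 for B -> unchanged
(C) A[0,0] + A[1,1] - A[0,1]: 2 for A, -5 for B -> changes
(D) A[0,1] + A[1,0]: -5 for A, -13 for B -> changes

Only (B) A[0,0] + A[1,1] = 0 survives (and it does so for every P, not just this one), so it is the invariant.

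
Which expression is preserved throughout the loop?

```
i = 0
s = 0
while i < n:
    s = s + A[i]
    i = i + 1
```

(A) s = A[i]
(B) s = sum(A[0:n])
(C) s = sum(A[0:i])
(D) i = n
C

A loop invariant must hold before the first iteration and be re-established by every execution of the body.

(C) s = sum(A[0:i]): Initially i = 0 and s = 0 = sum of the empty slice A[0:0]. If s = sum(A[0:i]) holds at the top of an iteration, the body sets s to sum(A[0:i]) + A[i] = sum(A[0:i+1]) and then i to i+1, so s = sum(A[0:i]) holds again. At exit i = n, giving s = sum(A[0:n]).

The other options fail:
(A) s = A[i]: after the first iteration s = A[0] but i = 1, so s = A[i] compares s with the wrong element (and fails in general).
(B) s = sum(A[0:n]): false before the loop (s = 0, not the full sum) -- it only becomes true at exit.
(D) i = n: false initially (i = 0); it is the exit condition, not an invariant.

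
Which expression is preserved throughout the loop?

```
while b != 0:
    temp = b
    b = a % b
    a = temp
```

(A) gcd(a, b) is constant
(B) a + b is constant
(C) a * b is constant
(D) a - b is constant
A

A loop invariant must hold before the first iteration and be re-established by every execution of the body.

(A) gcd(a, b) is constant: One iteration replaces (a, b) by (b, a mod b). Since a mod b = a - q*b for an integer q, any common divisor of a and b divides b and a mod b, and conversely; hence gcd(b, a mod b) = gcd(a, b). For instance (29, 8) -> (8, 5) keeps gcd = 1. At exit b = 0 and a = gcd of the original inputs.

The other options fail:
(B) a + b is constant: e.g. (a, b) = (29, 8) -> (8, 5): the sum goes from 37 to 13.
(C) a * b is constant: e.g. (a, b) = (29, 8) -> (8, 5): the product goes from 232 to 40.
(D) a - b is constant: e.g. (a, b) = (29, 8) -> (8, 5): the difference goes from 21 to 3.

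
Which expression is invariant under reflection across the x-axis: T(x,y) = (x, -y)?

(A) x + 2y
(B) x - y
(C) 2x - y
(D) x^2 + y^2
D

The map is reflection across the x-axis: T(x,y) = (x, -y).
Substitute the transformed coordinates into each option and compare with the original:
(A) x + 2y  ->  (x) + 2(-y) = x - 2y   [differs from x + 2y: not invariant]
(B) x - y  ->  (x) - (-y) = x + y   [differs from x - y: not invariant]
(C) 2x - y  ->  2(x) - (-y) = 2x + y   [differs from 2x - y: not invariant]
(D) x^2 + y^2  ->  (x)^2 + (-y)^2 = x^2 + y^2   [equals x^2 + y^2: invariant]

Only option (D), x^2 + y^2, is unchanged by the transformation.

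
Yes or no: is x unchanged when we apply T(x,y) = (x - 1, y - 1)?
No

Substitute T(x,y) = (x - 1, y - 1) into the expression and compare with the original.

Original: x
After applying T: (x - 1) = x - 1

This differs from the original x (difference: -1), so the expression is NOT invariant.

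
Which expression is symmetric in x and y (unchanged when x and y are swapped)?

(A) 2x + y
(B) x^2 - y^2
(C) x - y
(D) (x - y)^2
D

A symmetric expression is unchanged when the variables are permuted; here the transformation to test is the swap (x, y) -> (y, x).
Substitute the transformed coordinates into each option and compare with the original:
(A) 2x + y  ->  2(y) + (x) = x + 2y   [differs from 2x + y: not invariant]
(B) x^2 - y^2  ->  (y)^2 - (x)^2 = -x^2 + y^2   [differs from x^2 - y^2: not invariant]
(C) x - y  ->  (y) - (x) = -x + y   [differs from x - y: not invariant]
(D) (x - y)^2  ->  ((y) - (x))^2 = x^2 - 2xy + y^2   [equals (x - y)^2: invariant]

Only option (D), (x - y)^2, is unchanged by the transformation.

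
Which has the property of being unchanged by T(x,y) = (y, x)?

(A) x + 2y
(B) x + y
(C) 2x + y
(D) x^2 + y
B

An expression E(x,y) is invariant under T if E(T(x,y)) = E(x,y). Here T(x,y) = (y, x).
Substitute the transformed coordinates into each option and compare with the original:
(A) x + 2y  ->  (y) + 2(x) = 2x + y   [differs from x + 2y: not invariant]
(B) x + y  ->  (y) + (x) = x + y   [equals x + y: invariant]
(C) 2x + y  ->  2(y) + (x) = x + 2y   [differs from 2x + y: not invariant]
(D) x^2 + y  ->  (y)^2 + (x) = x + y^2   [differs from x^2 + y: not invariant]

Only option (B), x + y, is unchanged by the transformation.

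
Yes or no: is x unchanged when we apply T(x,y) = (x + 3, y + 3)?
No

Substitute T(x,y) = (x + 3, y + 3) into the expression and compare with the original.

Original: x
After applying T: (x + 3) = x + 3

This differs from the original x (difference: 3), so the expression is NOT invariant.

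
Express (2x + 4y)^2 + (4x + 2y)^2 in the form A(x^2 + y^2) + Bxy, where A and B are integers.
20(x^2 + y^2) + 32xy

Expanding: (2x + 4y)^2 = 4x^2 + 16xy + 16y^2
(4x + 2y)^2 = 16x^2 + 16xy + 4y^2
Sum = (4+16)(x^2+y^2) + 32xy = 20(x^2 + y^2) + 32xy
This is symmetric in x and y.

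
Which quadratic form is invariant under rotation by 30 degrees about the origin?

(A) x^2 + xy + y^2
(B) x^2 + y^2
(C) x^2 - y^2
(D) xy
B

Rotation by 30 degrees sends (x, y) to (sqrt(3)x/2 - y/2, x/2 + sqrt(3)y/2).
Substitute the transformed coordinates into each option and compare with the original:
(A) x^2 + xy + y^2  ->  (sqrt(3)x/2 - y/2)^2 + (sqrt(3)x/2 - y/2)(x/2 + sqrt(3)y/2) + (x/2 + sqrt(3)y/2)^2 = sqrt(3)x^2/4 + x^2 + xy/2 - sqrt(3)y^2/4 + y^2   [differs from x^2 + xy + y^2: not invariant]
(B) x^2 + y^2  ->  (sqrt(3)x/2 - y/2)^2 + (x/2 + sqrt(3)y/2)^2 = x^2 + y^2   [equals x^2 + y^2: invariant]
(C) x^2 - y^2  ->  (sqrt(3)x/2 - y/2)^2 - (x/2 + sqrt(3)y/2)^2 = x^2/2 - sqrt(3)xy - y^2/2   [differs from x^2 - y^2: not invariant]
(D) xy  ->  (sqrt(3)x/2 - y/2)(x/2 + sqrt(3)y/2) = sqrt(3)x^2/4 + xy/2 - sqrt(3)y^2/4   [differs from xy: not invariant]

Only option (B), x^2 + y^2, is unchanged by the transformation.
x^2 + y^2 is the squared distance from the origin, which rotations preserve.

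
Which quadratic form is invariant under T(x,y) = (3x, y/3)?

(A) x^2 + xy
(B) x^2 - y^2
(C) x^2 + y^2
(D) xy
D

T multiplies x by 3 and divides y by 3.
Substitute the transformed coordinates into each option and compare with the original:
(A) x^2 + xy  ->  (3x)^2 + (3x)(y/3) = 9x^2 + xy   [differs from x^2 + xy: not invariant]
(B) x^2 - y^2  ->  (3x)^2 - (y/3)^2 = 9x^2 - y^2/9   [differs from x^2 - y^2: not invariant]
(C) x^2 + y^2  ->  (3x)^2 + (y/3)^2 = 9x^2 + y^2/9   [differs from x^2 + y^2: not invariant]
(D) xy  ->  (3x)(y/3) = xy   [equals xy: invariant]

Only option (D), xy, is unchanged by the transformation.
The factors 3 and 1/3 cancel only in the pure product xy.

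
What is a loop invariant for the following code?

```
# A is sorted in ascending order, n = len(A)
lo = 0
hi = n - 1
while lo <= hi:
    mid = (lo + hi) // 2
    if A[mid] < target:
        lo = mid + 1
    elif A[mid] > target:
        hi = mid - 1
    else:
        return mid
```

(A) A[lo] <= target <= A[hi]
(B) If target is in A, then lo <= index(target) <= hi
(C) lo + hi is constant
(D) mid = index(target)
B

A loop invariant must hold before the first iteration and be re-established by every execution of the body.

(B) If target is in A, then lo <= index(target) <= hi: Before the loop [lo, hi] = [0, n-1] covers every index. When A[mid] < target, sortedness puts target strictly to the right of mid, so setting lo = mid + 1 keeps index(target) in [lo, hi]; symmetrically for hi = mid - 1. Hence 'if target is in A then lo <= index(target) <= hi' holds after every iteration, and when lo > hi it proves target is absent.

The other options fail:
(A) A[lo] <= target <= A[hi]: fails when target is not in A (e.g. target < A[0] already violates it before the loop), so it is not maintained in general.
(C) lo + hi is constant: each iteration moves exactly one of lo, hi, so lo + hi changes (e.g. 0 + (n-1) becomes (mid+1) + (n-1)).
(D) mid = index(target): mid is just the current probe; it equals index(target) only on the iteration that returns.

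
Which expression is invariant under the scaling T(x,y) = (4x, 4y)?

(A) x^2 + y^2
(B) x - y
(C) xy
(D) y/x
D

Under the uniform scaling T(x,y) = (4x, 4y):
Substitute the transformed coordinates into each option and compare with the original:
(A) x^2 + y^2  ->  (4x)^2 + (4y)^2 = 16x^2 + 16y^2   [differs from x^2 + y^2: not invariant]
(B) x - y  ->  (4x) - (4y) = 4x - 4y   [differs from x - y: not invariant]
(C) xy  ->  (4x)(4y) = 16xy   [differs from xy: not invariant]
(D) y/x  ->  (4y)/(4x) = y/x   [equals y/x: invariant]

Only option (D), y/x, is unchanged by the transformation.
The common factor 4 cancels in a ratio of coordinates, while sums, products and sums of squares pick up factors of 4 or 16.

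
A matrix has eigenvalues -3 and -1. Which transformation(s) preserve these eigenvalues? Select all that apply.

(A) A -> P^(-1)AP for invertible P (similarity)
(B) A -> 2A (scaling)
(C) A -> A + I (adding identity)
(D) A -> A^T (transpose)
A and D

Eigenvalues are preserved by:
1. Similarity transformations: A -> P^(-1)AP (same characteristic polynomial)
2. Transpose: A^T has the same eigenvalues as A

Eigenvalues are NOT preserved by:
- Adding identity: eigenvalues become -3+1, -1+1
- Scaling: eigenvalues become -6, -2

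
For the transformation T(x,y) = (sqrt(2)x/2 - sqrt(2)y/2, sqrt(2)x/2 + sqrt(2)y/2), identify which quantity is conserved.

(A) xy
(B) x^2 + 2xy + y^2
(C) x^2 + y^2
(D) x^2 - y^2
C

An expression E(x,y) is invariant under T if E(T(x,y)) = E(x,y). Here T(x,y) = (sqrt(2)x/2 - sqrt(2)y/2, sqrt(2)x/2 + sqrt(2)y/2).
Substitute the transformed coordinates into each option and compare with the original:
(A) xy  ->  (sqrt(2)x/2 - sqrt(2)y/2)(sqrt(2)x/2 + sqrt(2)y/2) = x^2/2 - y^2/2   [differs from xy: not invariant]
(B) x^2 + 2xy + y^2  ->  (sqrt(2)x/2 - sqrt(2)y/2)^2 + 2(sqrt(2)x/2 - sqrt(2)y/2)(sqrt(2)x/2 + sqrt(2)y/2) + (sqrt(2)x/2 + sqrt(2)y/2)^2 = 2x^2   [differs from x^2 + 2xy + y^2: not invariant]
(C) x^2 + y^2  ->  (sqrt(2)x/2 - sqrt(2)y/2)^2 + (sqrt(2)x/2 + sqrt(2)y/2)^2 = x^2 + y^2   [equals x^2 + y^2: invariant]
(D) x^2 - y^2  ->  (sqrt(2)x/2 - sqrt(2)y/2)^2 - (sqrt(2)x/2 + sqrt(2)y/2)^2 = -2xy   [differs from x^2 - y^2: not invariant]

Only option (C), x^2 + y^2, is unchanged by the transformation.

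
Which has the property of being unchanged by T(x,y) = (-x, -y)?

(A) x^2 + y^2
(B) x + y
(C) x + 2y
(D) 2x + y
A

An expression E(x,y) is invariant under T if E(T(x,y)) = E(x,y). Here T(x,y) = (-x, -y).
Substitute the transformed coordinates into each option and compare with the original:
(A) x^2 + y^2  ->  (-x)^2 + (-y)^2 = x^2 + y^2   [equals x^2 + y^2: invariant]
(B) x + y  ->  (-x) + (-y) = -x - y   [differs from x + y: not invariant]
(C) x + 2y  ->  (-x) + 2(-y) = -x - 2y   [differs from x + 2y: not invariant]
(D) 2x + y  ->  2(-x) + (-y) = -2x - y   [differs from 2x + y: not invariant]

Only option (A), x^2 + y^2, is unchanged by the transformation.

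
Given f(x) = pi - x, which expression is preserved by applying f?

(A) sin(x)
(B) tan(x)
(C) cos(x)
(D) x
A

For f(x) = pi - x:
sin(pi - x) = sin(x), so sine is invariant under this transformation.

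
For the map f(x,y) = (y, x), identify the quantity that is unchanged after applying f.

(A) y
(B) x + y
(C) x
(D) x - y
B

For f(x,y) = (y, x):
After applying f: x' = y, y' = x. So x' + y' = y + x = x + y.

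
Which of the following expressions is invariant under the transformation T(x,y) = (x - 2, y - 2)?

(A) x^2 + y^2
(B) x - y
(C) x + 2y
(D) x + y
B

An expression E(x,y) is invariant under T if E(T(x,y)) = E(x,y). Here T(x,y) = (x - 2, y - 2).
Substitute the transformed coordinates into each option and compare with the original:
(A) x^2 + y^2  ->  (x - 2)^2 + (y - 2)^2 = x^2 - 4x + y^2 - 4y + 8   [differs from x^2 + y^2: not invariant]
(B) x - y  ->  (x - 2) - (y - 2) = x - y   [equals x - y: invariant]
(C) x + 2y  ->  (x - 2) + 2(y - 2) = x + 2y - 6   [differs from x + 2y: not invariant]
(D) x + y  ->  (x - 2) + (y - 2) = x + y - 4   [differs from x + y: not invariant]

Only option (B), x - y, is unchanged by the transformation.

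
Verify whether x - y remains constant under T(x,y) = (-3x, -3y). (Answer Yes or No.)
No

Substitute T(x,y) = (-3x, -3y) into the expression and compare with the original.

Original: x - y
After applying T: (-3x) - (-3y) = -3x + 3y

This differs from the original x - y (difference: -4x + 4y), so the expression is NOT invariant.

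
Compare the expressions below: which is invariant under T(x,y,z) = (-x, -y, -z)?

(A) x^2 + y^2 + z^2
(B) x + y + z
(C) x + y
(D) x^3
A

Apply T(x,y,z) = (-x, -y, -z) to each option, i.e. replace (x, y, z) by the transformed coordinates.
Substitute the transformed coordinates into each option and compare with the original:
(A) x^2 + y^2 + z^2  ->  (-x)^2 + (-y)^2 + (-z)^2 = x^2 + y^2 + z^2   [equals x^2 + y^2 + z^2: invariant]
(B) x + y + z  ->  (-x) + (-y) + (-z) = -x - y - z   [differs from x + y + z: not invariant]
(C) x + y  ->  (-x) + (-y) = -x - y   [differs from x + y: not invariant]
(D) x^3  ->  (-x)^3 = -x^3   [differs from x^3: not invariant]

Only option (A), x^2 + y^2 + z^2, is unchanged by the transformation.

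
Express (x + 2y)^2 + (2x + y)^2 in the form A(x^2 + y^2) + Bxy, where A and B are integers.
5(x^2 + y^2) + 8xy

Expanding: (x + 2y)^2 = x^2 + 4xy + 4y^2
(2x + y)^2 = 4x^2 + 4xy + y^2
Sum = (1+4)(x^2+y^2) + 8xy = 5(x^2 + y^2) + 8xy
This is symmetric in x and y.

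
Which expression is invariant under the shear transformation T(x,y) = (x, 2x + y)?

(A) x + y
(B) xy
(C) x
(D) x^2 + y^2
C

Under the shear T(x,y) = (x, 2x + y):
Substitute the transformed coordinates into each option and compare with the original:
(A) x + y  ->  (x) + (2x + y) = 3x + y   [differs from x + y: not invariant]
(B) xy  ->  (x)(2x + y) = 2x^2 + xy   [differs from xy: not invariant]
(C) x  ->  (x) = x   [equals x: invariant]
(D) x^2 + y^2  ->  (x)^2 + (2x + y)^2 = 5x^2 + 4xy + y^2   [differs from x^2 + y^2: not invariant]

Only option (C), x, is unchanged by the transformation.
A vertical shear moves points parallel to the y-axis, so the x-coordinate (and any function of x alone) is unchanged.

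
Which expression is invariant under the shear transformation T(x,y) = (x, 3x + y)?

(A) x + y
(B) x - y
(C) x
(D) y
C

Under the shear T(x,y) = (x, 3x + y):
Substitute the transformed coordinates into each option and compare with the original:
(A) x + y  ->  (x) + (3x + y) = 4x + y   [differs from x + y: not invariant]
(B) x - y  ->  (x) - (3x + y) = -2x - y   [differs from x - y: not invariant]
(C) x  ->  (x) = x   [equals x: invariant]
(D) y  ->  (3x + y) = 3x + y   [differs from y: not invariant]

Only option (C), x, is unchanged by the transformation.
A vertical shear moves points parallel to the y-axis, so the x-coordinate (and any function of x alone) is unchanged.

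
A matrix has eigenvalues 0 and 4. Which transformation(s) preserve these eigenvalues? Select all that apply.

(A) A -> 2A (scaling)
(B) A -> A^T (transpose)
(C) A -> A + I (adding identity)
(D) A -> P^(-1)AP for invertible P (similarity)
B and D

Eigenvalues are preserved by:
1. Similarity transformations: A -> P^(-1)AP (same characteristic polynomial)
2. Transpose: A^T has the same eigenvalues as A

Eigenvalues are NOT preserved by:
- Adding identity: eigenvalues become 0+1, 4+1
- Scaling: eigenvalues become 0, 8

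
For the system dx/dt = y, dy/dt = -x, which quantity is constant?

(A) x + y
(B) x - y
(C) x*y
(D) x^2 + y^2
D

A first integral I satisfies dI/dt = 0 along every solution. Differentiate each option and use the equation of motion:
(A) d/dt[x + y] = y + (-x) = y - x, not identically 0
(B) d/dt[x - y] = y - (-x) = x + y, not identically 0
(C) d/dt[x*y] = (dx/dt)y + x(dy/dt) = y^2 - x^2, not identically 0
(D) d/dt[x^2 + y^2] = 2x*dx/dt + 2y*dy/dt = 2x*y + 2y*(-x) = 0

Only (D) has zero time-derivative. So x^2 + y^2 (the squared radius; trajectories are circles) is the conserved quantity.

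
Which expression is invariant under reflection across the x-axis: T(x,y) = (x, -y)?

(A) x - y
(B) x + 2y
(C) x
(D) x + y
C

The map is reflection across the x-axis: T(x,y) = (x, -y).
Substitute the transformed coordinates into each option and compare with the original:
(A) x - y  ->  (x) - (-y) = x + y   [differs from x - y: not invariant]
(B) x + 2y  ->  (x) + 2(-y) = x - 2y   [differs from x + 2y: not invariant]
(C) x  ->  (x) = x   [equals x: invariant]
(D) x + y  ->  (x) + (-y) = x - y   [differs from x + y: not invariant]

Only option (C), x, is unchanged by the transformation.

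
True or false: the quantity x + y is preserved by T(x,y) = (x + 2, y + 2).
False

Substitute T(x,y) = (x + 2, y + 2) into the expression and compare with the original.

Original: x + y
After applying T: (x + 2) + (y + 2) = x + y + 4

This differs from the original x + y (difference: 4), so the expression is NOT invariant.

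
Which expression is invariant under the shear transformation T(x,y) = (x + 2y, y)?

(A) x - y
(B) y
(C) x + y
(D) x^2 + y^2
B

Under the shear T(x,y) = (x + 2y, y):
Substitute the transformed coordinates into each option and compare with the original:
(A) x - y  ->  (x + 2y) - (y) = x + y   [differs from x - y: not invariant]
(B) y  ->  (y) = y   [equals y: invariant]
(C) x + y  ->  (x + 2y) + (y) = x + 3y   [differs from x + y: not invariant]
(D) x^2 + y^2  ->  (x + 2y)^2 + (y)^2 = x^2 + 4xy + 5y^2   [differs from x^2 + y^2: not invariant]

Only option (B), y, is unchanged by the transformation.
A horizontal shear moves points parallel to the x-axis, so the y-coordinate (and any function of y alone) is unchanged.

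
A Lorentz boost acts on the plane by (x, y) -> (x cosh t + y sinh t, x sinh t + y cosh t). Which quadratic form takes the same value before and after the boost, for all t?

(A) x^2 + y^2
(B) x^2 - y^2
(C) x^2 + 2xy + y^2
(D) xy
B

Write x' = x cosh t + y sinh t, y' = x sinh t + y cosh t and substitute into each option:
(A) x^2 + y^2: (x cosh t + y sinh t)^2 + (x sinh t + y cosh t)^2 = (x^2 + y^2)(cosh^2 t + sinh^2 t) + 4xy sinh t cosh t = (x^2 + y^2) cosh 2t + 2xy sinh 2t   [not invariant for t != 0]
(B) x^2 - y^2: (x cosh t + y sinh t)^2 - (x sinh t + y cosh t)^2 = x^2(cosh^2 t - sinh^2 t) + 2xy(cosh t sinh t - sinh t cosh t) + y^2(sinh^2 t - cosh^2 t) = x^2 - y^2   [invariant, using cosh^2 t - sinh^2 t = 1]
(C) x^2 + 2xy + y^2: (x' + y')^2 with x' + y' = (x + y)(cosh t + sinh t) = (x + y)e^t, so it becomes (x + y)^2 e^(2t)   [not invariant for t != 0]
(D) xy: (x cosh t + y sinh t)(x sinh t + y cosh t) = xy(cosh^2 t + sinh^2 t) + (x^2 + y^2) sinh t cosh t = xy cosh 2t + (x^2 + y^2)(sinh 2t)/2   [not invariant for t != 0]

Only (B) x^2 - y^2 is unchanged; it is the Minkowski form preserved by Lorentz boosts, just as x^2 + y^2 is preserved by ordinary rotations.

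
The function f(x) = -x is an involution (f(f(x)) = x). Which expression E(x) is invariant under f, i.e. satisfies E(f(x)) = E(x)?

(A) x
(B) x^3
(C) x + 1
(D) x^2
D

Replace x by f(x) = -x in each option and simplify. As a quick numerical cross-check, also compare E(4) with E(f(4)) = E(-4).

(A) x  ->  (-x) = -x; check: E(4) = 4 but E(-4) = -4.   [not invariant]
(B) x^3  ->  (-x)^3 = -x^3; check: E(4) = 64 but E(-4) = -64.   [not invariant]
(C) x + 1  ->  (-x) + 1 = 1 - x; check: E(4) = 5 but E(-4) = -3.   [not invariant]
(D) x^2  ->  (-x)^2, which simplifies back to x^2; check: E(4) = 16, E(-4) = 16.   [invariant]

Only (D) is unchanged. E is symmetric under swapping x with f(x) = -x, which is exactly what an involution does.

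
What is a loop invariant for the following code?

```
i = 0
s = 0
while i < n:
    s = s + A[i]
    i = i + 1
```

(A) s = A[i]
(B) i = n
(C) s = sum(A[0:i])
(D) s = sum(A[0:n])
C

A loop invariant must hold before the first iteration and be re-established by every execution of the body.

(C) s = sum(A[0:i]): Initially i = 0 and s = 0 = sum of the empty slice A[0:0]. If s = sum(A[0:i]) holds at the top of an iteration, the body sets s to sum(A[0:i]) + A[i] = sum(A[0:i+1]) and then i to i+1, so s = sum(A[0:i]) holds again. At exit i = n, giving s = sum(A[0:n]).

The other options fail:
(A) s = A[i]: after the first iteration s = A[0] but i = 1, so s = A[i] compares s with the wrong element (and fails in general).
(B) i = n: false initially (i = 0); it is the exit condition, not an invariant.
(D) s = sum(A[0:n]): false before the loop (s = 0, not the full sum) -- it only becomes true at exit.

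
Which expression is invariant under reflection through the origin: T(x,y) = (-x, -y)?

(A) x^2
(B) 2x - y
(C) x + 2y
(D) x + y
A

The map is reflection through the origin: T(x,y) = (-x, -y).
Substitute the transformed coordinates into each option and compare with the original:
(A) x^2  ->  (-x)^2 = x^2   [equals x^2: invariant]
(B) 2x - y  ->  2(-x) - (-y) = -2x + y   [differs from 2x - y: not invariant]
(C) x + 2y  ->  (-x) + 2(-y) = -x - 2y   [differs from x + 2y: not invariant]
(D) x + y  ->  (-x) + (-y) = -x - y   [differs from x + y: not invariant]

Only option (A), x^2, is unchanged by the transformation.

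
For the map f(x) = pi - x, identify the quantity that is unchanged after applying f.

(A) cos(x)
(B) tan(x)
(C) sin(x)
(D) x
C

For f(x) = pi - x:
sin(pi - x) = sin(x), so sine is invariant under this transformation.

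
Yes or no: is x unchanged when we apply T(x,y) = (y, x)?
No

Substitute T(x,y) = (y, x) into the expression and compare with the original.

Original: x
After applying T: (y) = y

This differs from the original x (difference: -x + y), so the expression is NOT invariant.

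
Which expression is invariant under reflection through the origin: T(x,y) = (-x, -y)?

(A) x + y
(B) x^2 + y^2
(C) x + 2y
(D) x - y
B

The map is reflection through the origin: T(x,y) = (-x, -y).
Substitute the transformed coordinates into each option and compare with the original:
(A) x + y  ->  (-x) + (-y) = -x - y   [differs from x + y: not invariant]
(B) x^2 + y^2  ->  (-x)^2 + (-y)^2 = x^2 + y^2   [equals x^2 + y^2: invariant]
(C) x + 2y  ->  (-x) + 2(-y) = -x - 2y   [differs from x + 2y: not invariant]
(D) x - y  ->  (-x) - (-y) = -x + y   [differs from x - y: not invariant]

Only option (B), x^2 + y^2, is unchanged by the transformation.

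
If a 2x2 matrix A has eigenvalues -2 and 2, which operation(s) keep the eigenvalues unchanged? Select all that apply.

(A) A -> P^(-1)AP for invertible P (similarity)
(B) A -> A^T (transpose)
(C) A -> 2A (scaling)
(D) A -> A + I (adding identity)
A and B

Eigenvalues are preserved by:
1. Similarity transformations: A -> P^(-1)AP (same characteristic polynomial)
2. Transpose: A^T has the same eigenvalues as A

Eigenvalues are NOT preserved by:
- Adding identity: eigenvalues become -2+1, 2+1
- Scaling: eigenvalues become -4, 4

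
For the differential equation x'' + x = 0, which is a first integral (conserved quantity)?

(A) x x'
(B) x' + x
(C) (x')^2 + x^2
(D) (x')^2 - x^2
C

A first integral I satisfies dI/dt = 0 along every solution. Differentiate each option and use the equation of motion:
(A) d/dt[x x'] = (x')^2 + x x'' = (x')^2 - x^2, not identically 0
(B) d/dt[x' + x] = x'' + x' = -x + x', not identically 0
(C) d/dt[(x')^2 + x^2] = 2x'x'' + 2x x' = 2x'(-x) + 2x x' = 0
(D) d/dt[(x')^2 - x^2] = 2x'x'' - 2x x' = -4x x', not identically 0

Only (C) has zero time-derivative. So the energy-like quantity (x')^2 + x^2 is the first integral.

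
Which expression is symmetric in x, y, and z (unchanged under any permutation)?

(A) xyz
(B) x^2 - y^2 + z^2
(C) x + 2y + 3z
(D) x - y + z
A

A symmetric expression is unchanged when the variables are permuted; here the transformation to test is the swap (x, y) -> (y, x).
A symmetric expression must survive every permutation; the single swap x <-> y already eliminates the distractors, and the keyed expression is also unchanged by x <-> z and y <-> z (each variable enters it in exactly the same way).
Substitute the transformed coordinates into each option and compare with the original:
(A) xyz  ->  (y)(x)z = xyz   [equals xyz: invariant]
(B) x^2 - y^2 + z^2  ->  (y)^2 - (x)^2 + z^2 = -x^2 + y^2 + z^2   [differs from x^2 - y^2 + z^2: not invariant]
(C) x + 2y + 3z  ->  (y) + 2(x) + 3z = 2x + y + 3z   [differs from x + 2y + 3z: not invariant]
(D) x - y + z  ->  (y) - (x) + z = -x + y + z   [differs from x - y + z: not invariant]

Only option (A), xyz, is unchanged by the transformation.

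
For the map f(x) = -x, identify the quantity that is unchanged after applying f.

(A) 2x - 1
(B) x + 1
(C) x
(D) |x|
D

For f(x) = -x:
Applying f replaces x by -x. Since |-x| = |x|, the absolute value is unchanged by f, whereas x -> -x, 2x - 1 -> -2x - 1 and x + 1 -> -x + 1 all change.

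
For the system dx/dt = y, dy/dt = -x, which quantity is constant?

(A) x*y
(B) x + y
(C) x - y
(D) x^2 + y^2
D

A first integral I satisfies dI/dt = 0 along every solution. Differentiate each option and use the equation of motion:
(A) d/dt[x*y] = (dx/dt)y + x(dy/dt) = y^2 - x^2, not identically 0
(B) d/dt[x + y] = y + (-x) = y - x, not identically 0
(C) d/dt[x - y] = y - (-x) = x + y, not identically 0
(D) d/dt[x^2 + y^2] = 2x*dx/dt + 2y*dy/dt = 2x*y + 2y*(-x) = 0

Only (D) has zero time-derivative. So x^2 + y^2 (the squared radius; trajectories are circles) is the conserved quantity.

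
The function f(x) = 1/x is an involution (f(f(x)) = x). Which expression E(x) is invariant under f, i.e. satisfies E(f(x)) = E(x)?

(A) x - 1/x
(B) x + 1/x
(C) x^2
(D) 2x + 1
B

Replace x by f(x) = 1/x in each option and simplify. As a quick numerical cross-check, also compare E(4) with E(f(4)) = E(1/4).

(A) x - 1/x  ->  (1/x) - 1/(1/x) = -x + 1/x; check: E(4) = 15/4 but E(1/4) = -15/4.   [not invariant]
(B) x + 1/x  ->  (1/x) + 1/(1/x), which simplifies back to x + 1/x; check: E(4) = 17/4, E(1/4) = 17/4.   [invariant]
(C) x^2  ->  (1/x)^2 = x^(-2); check: E(4) = 16 but E(1/4) = 1/16.   [not invariant]
(D) 2x + 1  ->  2(1/x) + 1 = (x + 2)/x; check: E(4) = 9 but E(1/4) = 3/2.   [not invariant]

Only (B) is unchanged. E is symmetric under swapping x with f(x) = 1/x, which is exactly what an involution does.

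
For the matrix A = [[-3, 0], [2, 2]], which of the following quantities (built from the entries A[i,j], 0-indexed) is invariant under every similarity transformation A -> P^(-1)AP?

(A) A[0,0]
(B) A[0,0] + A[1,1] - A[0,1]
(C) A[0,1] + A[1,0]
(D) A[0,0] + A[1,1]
D

A[0,0] + A[1,1] is the trace of A. By the cyclic property of the trace, tr(P^(-1)AP) = tr(APP^(-1)) = tr(A), so it is the same for every matrix similar to A.

The other combinations are not similarity invariants. For example, take P = [[1, 2], [0, 1]] (det P = 1), so P^(-1) = [[1, -2], [0, 1]] and
B = P^(-1)AP = [[-7, -18], [2, 6]].
Evaluating each option on A and on B:
(A) A[0,0]: -3 for A, -7 for B -> changes
(B) A[0,0] + A[1,1] - A[0,1]: -1 for A, 17 for B -> changes
(C) A[0,1] + A[1,0]: 2 for A, -16 for B -> changes
(D) A[0,0] + A[1,1]: -1 for A, -1 for B -> unchanged

Only (D) A[0,0] + A[1,1] = -1 survives (and it does so for every P, not just this one), so it is the invariant.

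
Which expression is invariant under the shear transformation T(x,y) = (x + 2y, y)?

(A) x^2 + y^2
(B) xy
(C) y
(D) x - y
C

Under the shear T(x,y) = (x + 2y, y):
Substitute the transformed coordinates into each option and compare with the original:
(A) x^2 + y^2  ->  (x + 2y)^2 + (y)^2 = x^2 + 4xy + 5y^2   [differs from x^2 + y^2: not invariant]
(B) xy  ->  (x + 2y)(y) = xy + 2y^2   [differs from xy: not invariant]
(C) y  ->  (y) = y   [equals y: invariant]
(D) x - y  ->  (x + 2y) - (y) = x + y   [differs from x - y: not invariant]

Only option (C), y, is unchanged by the transformation.
A horizontal shear moves points parallel to the x-axis, so the y-coordinate (and any function of y alone) is unchanged.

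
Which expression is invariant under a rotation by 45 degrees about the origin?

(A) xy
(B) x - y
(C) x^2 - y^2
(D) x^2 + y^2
D

A rotation by 45 degrees sends (x, y) to (sqrt(2)x/2 - sqrt(2)y/2, sqrt(2)x/2 + sqrt(2)y/2).
Substitute the transformed coordinates into each option and compare with the original:
(A) xy  ->  (sqrt(2)x/2 - sqrt(2)y/2)(sqrt(2)x/2 + sqrt(2)y/2) = x^2/2 - y^2/2   [differs from xy: not invariant]
(B) x - y  ->  (sqrt(2)x/2 - sqrt(2)y/2) - (sqrt(2)x/2 + sqrt(2)y/2) = -sqrt(2)y   [differs from x - y: not invariant]
(C) x^2 - y^2  ->  (sqrt(2)x/2 - sqrt(2)y/2)^2 - (sqrt(2)x/2 + sqrt(2)y/2)^2 = -2xy   [differs from x^2 - y^2: not invariant]
(D) x^2 + y^2  ->  (sqrt(2)x/2 - sqrt(2)y/2)^2 + (sqrt(2)x/2 + sqrt(2)y/2)^2 = x^2 + y^2   [equals x^2 + y^2: invariant]

Only option (D), x^2 + y^2, is unchanged by the transformation.
Geometrically, x^2 + y^2 is the squared distance from the origin, which every rotation about the origin preserves.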